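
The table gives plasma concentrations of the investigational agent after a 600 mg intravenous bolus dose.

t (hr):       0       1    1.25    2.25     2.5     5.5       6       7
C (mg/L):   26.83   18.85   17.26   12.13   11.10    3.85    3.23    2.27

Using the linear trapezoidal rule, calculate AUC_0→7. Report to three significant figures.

AUC = 71.9 mg/L·hr

Trapezoidal AUC_0→7:
  [0→1]: (26.83+18.85)/2 × 1 = 22.84
  [1→1.25]: (18.85+17.26)/2 × 0.25 = 4.51375
  [1.25→2.25]: (17.26+12.13)/2 × 1 = 14.695
  [2.25→2.5]: (12.13+11.10)/2 × 0.25 = 2.90375
  [2.5→5.5]: (11.10+3.85)/2 × 3 = 22.425
  [5.5→6]: (3.85+3.23)/2 × 0.5 = 1.77
  [6→7]: (3.23+2.27)/2 × 1 = 2.75
  Sum = 71.8975 mg/L·hr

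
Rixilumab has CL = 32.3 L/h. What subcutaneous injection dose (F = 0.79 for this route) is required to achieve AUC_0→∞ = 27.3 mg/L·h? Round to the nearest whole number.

Dose = CL × AUC_0→∞ / F
     = 32.3 × 27.3 / 0.79 = 1116.19 mg

Dose = 1116 mg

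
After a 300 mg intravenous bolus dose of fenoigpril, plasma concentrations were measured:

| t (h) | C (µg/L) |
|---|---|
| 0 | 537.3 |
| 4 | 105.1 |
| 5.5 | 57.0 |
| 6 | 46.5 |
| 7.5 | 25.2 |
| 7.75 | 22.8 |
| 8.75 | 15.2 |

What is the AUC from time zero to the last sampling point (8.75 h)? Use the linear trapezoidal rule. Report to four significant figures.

AUC = 1511 µg/L·h

Trapezoidal AUC_0→8.75:
  [0→4]: (537.3+105.1)/2 × 4 = 1284.8
  [4→5.5]: (105.1+57.0)/2 × 1.5 = 121.575
  [5.5→6]: (57.0+46.5)/2 × 0.5 = 25.875
  [6→7.5]: (46.5+25.2)/2 × 1.5 = 53.775
  [7.5→7.75]: (25.2+22.8)/2 × 0.25 = 6.0
  [7.75→8.75]: (22.8+15.2)/2 × 1 = 19.0
  Sum = 1511.025 µg/L·h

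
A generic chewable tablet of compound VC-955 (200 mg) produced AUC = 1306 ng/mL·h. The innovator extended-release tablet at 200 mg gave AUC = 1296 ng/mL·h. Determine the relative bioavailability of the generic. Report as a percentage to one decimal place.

F_rel = (AUC_test/D_test) / (AUC_ref/D_ref)
      = (1306/200) / (1296/200)
      = 6.53 / 6.48 = 1.0077 = 100.77%

F_rel = 100.8%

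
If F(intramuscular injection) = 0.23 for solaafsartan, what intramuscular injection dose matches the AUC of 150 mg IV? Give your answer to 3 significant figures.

D_intramuscular = 652 mg

For equal systemic exposure: F × D_ev = D_iv
D_ev = D_iv / F = 150 / 0.23 = 652.174 mg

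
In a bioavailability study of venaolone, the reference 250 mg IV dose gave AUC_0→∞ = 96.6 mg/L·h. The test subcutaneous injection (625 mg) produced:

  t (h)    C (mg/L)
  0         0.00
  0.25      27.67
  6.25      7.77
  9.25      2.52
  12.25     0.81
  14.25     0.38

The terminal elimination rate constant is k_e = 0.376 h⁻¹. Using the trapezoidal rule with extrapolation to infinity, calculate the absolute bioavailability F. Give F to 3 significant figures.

F = 0.548

Trapezoidal AUC_0→14.25 (subcutaneous injection):
  [0→0.25]: (0.00+27.67)/2 × 0.25 = 3.45875
  [0.25→6.25]: (27.67+7.77)/2 × 6 = 106.32
  [6.25→9.25]: (7.77+2.52)/2 × 3 = 15.435
  [9.25→12.25]: (2.52+0.81)/2 × 3 = 4.995
  [12.25→14.25]: (0.81+0.38)/2 × 2 = 1.19
  Sum = 131.39875 mg/L·h
Tail: C_last/k_e = 0.38/0.376 = 1.011
AUC_0→∞ (subcutaneous injection) = 131.39875 + 1.011 = 132.40975 mg/L·h
F = (AUC_ev/D_ev)/(AUC_iv/D_iv) = (132.40975/625)/(96.6/250) = 0.2118556/0.3864 = 0.5483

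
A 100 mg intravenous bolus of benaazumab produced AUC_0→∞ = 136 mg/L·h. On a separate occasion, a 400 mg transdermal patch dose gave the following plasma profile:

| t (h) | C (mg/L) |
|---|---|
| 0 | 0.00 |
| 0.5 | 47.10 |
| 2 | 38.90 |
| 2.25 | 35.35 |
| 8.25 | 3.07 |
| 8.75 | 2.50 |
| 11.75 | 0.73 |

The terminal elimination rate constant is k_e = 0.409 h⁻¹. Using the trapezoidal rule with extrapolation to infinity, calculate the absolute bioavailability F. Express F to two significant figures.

Trapezoidal AUC_0→11.75 (transdermal patch):
  [0→0.5]: (0.00+47.10)/2 × 0.5 = 11.775
  [0.5→2]: (47.10+38.90)/2 × 1.5 = 64.5
  [2→2.25]: (38.90+35.35)/2 × 0.25 = 9.28125
  [2.25→8.25]: (35.35+3.07)/2 × 6 = 115.26
  [8.25→8.75]: (3.07+2.50)/2 × 0.5 = 1.3925
  [8.75→11.75]: (2.50+0.73)/2 × 3 = 4.845
  Sum = 207.05375 mg/L·h
Tail: C_last/k_e = 0.73/0.409 = 1.785
AUC_0→∞ (transdermal patch) = 207.05375 + 1.785 = 208.83875 mg/L·h
F = (AUC_ev/D_ev)/(AUC_iv/D_iv) = (208.83875/400)/(136/100) = 0.522097/1.36 = 0.3839

F = 0.38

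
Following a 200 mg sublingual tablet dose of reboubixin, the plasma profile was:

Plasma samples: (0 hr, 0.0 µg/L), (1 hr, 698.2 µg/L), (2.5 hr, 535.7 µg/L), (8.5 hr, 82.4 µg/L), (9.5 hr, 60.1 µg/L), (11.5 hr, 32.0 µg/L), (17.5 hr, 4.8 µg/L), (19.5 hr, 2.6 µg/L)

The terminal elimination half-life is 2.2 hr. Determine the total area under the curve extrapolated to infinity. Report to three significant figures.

Trapezoidal AUC_0→19.5:
  [0→1]: (0.0+698.2)/2 × 1 = 349.1
  [1→2.5]: (698.2+535.7)/2 × 1.5 = 925.425
  [2.5→8.5]: (535.7+82.4)/2 × 6 = 1854.3
  [8.5→9.5]: (82.4+60.1)/2 × 1 = 71.25
  [9.5→11.5]: (60.1+32.0)/2 × 2 = 92.1
  [11.5→17.5]: (32.0+4.8)/2 × 6 = 110.4
  [17.5→19.5]: (4.8+2.6)/2 × 2 = 7.4
  Sum = 3409.975 µg/L·hr
k_e = ln2 / t½ = 0.693147 / 2.2 = 0.3151 hr^-1
Extrapolated tail: C_last / k_e = 2.6 / 0.3151 = 8.251
AUC_0→∞ = 3409.975 + 8.251 = 3418.226 µg/L·hr

AUC = 3420 µg/L·hr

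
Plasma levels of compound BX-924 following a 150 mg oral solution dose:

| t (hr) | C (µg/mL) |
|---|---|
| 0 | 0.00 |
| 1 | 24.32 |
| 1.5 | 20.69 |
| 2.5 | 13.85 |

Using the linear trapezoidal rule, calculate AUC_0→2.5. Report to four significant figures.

AUC = 40.68 µg/mL·hr

Trapezoidal AUC_0→2.5:
  [0→1]: (0.00+24.32)/2 × 1 = 12.16
  [1→1.5]: (24.32+20.69)/2 × 0.5 = 11.2525
  [1.5→2.5]: (20.69+13.85)/2 × 1 = 17.27
  Sum = 40.6825 µg/mL·hr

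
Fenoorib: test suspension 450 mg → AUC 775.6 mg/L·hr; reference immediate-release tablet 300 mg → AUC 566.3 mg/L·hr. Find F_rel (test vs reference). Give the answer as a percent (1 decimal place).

F_rel = (AUC_test/D_test) / (AUC_ref/D_ref)
      = (775.6/450) / (566.3/300)
      = 1.72356 / 1.88767 = 0.9131 = 91.31%

F_rel = 91.3%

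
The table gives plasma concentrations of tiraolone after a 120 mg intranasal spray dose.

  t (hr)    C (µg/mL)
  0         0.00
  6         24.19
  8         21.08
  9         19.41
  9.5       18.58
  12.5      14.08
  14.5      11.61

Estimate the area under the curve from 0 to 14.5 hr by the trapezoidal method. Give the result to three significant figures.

AUC = 222 µg/mL·hr

Trapezoidal AUC_0→14.5:
  [0→6]: (0.00+24.19)/2 × 6 = 72.57
  [6→8]: (24.19+21.08)/2 × 2 = 45.27
  [8→9]: (21.08+19.41)/2 × 1 = 20.245
  [9→9.5]: (19.41+18.58)/2 × 0.5 = 9.4975
  [9.5→12.5]: (18.58+14.08)/2 × 3 = 48.99
  [12.5→14.5]: (14.08+11.61)/2 × 2 = 25.69
  Sum = 222.2625 µg/mL·hr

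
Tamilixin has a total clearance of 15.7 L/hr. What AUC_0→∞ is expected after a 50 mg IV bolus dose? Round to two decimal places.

AUC = 3.18 mg/L·hr

AUC_0→∞ = Dose_iv / CL
        = 50 / 15.7 = 3.18471 mg/L·hr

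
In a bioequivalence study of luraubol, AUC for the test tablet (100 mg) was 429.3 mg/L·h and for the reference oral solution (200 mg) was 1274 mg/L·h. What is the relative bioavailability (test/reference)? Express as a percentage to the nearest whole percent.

F_rel = 67%

F_rel = (AUC_test/D_test) / (AUC_ref/D_ref)
      = (429.3/100) / (1274/200)
      = 4.293 / 6.37 = 0.6739 = 67.39%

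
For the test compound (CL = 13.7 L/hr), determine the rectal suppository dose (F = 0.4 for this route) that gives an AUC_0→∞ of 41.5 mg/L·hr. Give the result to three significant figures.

Dose = CL × AUC_0→∞ / F
     = 13.7 × 41.5 / 0.4 = 1421.375 mg

Dose = 1420 mg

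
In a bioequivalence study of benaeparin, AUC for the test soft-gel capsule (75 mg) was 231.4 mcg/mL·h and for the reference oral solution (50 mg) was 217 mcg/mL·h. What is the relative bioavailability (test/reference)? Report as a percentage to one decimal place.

F_rel = 71.1%

F_rel = (AUC_test/D_test) / (AUC_ref/D_ref)
      = (231.4/75) / (217/50)
      = 3.08533 / 4.34 = 0.7109 = 71.09%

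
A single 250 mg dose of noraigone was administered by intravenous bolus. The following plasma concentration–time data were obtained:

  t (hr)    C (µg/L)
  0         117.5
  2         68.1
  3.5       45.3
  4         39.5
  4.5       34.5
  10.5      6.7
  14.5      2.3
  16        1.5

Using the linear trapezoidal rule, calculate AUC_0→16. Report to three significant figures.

AUC = 455 µg/L·hr

Trapezoidal AUC_0→16:
  [0→2]: (117.5+68.1)/2 × 2 = 185.6
  [2→3.5]: (68.1+45.3)/2 × 1.5 = 85.05
  [3.5→4]: (45.3+39.5)/2 × 0.5 = 21.2
  [4→4.5]: (39.5+34.5)/2 × 0.5 = 18.5
  [4.5→10.5]: (34.5+6.7)/2 × 6 = 123.6
  [10.5→14.5]: (6.7+2.3)/2 × 4 = 18.0
  [14.5→16]: (2.3+1.5)/2 × 1.5 = 2.85
  Sum = 454.8 µg/L·hr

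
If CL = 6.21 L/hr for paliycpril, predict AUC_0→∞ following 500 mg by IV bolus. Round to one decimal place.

AUC_0→∞ = Dose_iv / CL
        = 500 / 6.21 = 80.5153 mg/L·hr

AUC = 80.5 mg/L·hr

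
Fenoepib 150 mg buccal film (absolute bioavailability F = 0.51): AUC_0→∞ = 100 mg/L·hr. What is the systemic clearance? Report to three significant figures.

CL = F × Dose / AUC_0→∞
   = 0.51 × 150 / 100 = 0.765 L/hr

CL = 0.765 L/hr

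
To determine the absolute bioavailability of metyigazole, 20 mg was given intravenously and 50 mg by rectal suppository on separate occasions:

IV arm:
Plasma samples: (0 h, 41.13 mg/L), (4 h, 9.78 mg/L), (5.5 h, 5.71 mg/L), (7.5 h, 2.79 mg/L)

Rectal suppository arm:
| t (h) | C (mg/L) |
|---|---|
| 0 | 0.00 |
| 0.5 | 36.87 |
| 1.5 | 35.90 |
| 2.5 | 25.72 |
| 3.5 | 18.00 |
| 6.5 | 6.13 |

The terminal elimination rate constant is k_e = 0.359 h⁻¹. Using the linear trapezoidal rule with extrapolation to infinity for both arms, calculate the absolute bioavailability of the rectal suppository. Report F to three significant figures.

Trapezoidal AUC_0→7.5 (IV):
  [0→4]: (41.13+9.78)/2 × 4 = 101.82
  [4→5.5]: (9.78+5.71)/2 × 1.5 = 11.6175
  [5.5→7.5]: (5.71+2.79)/2 × 2 = 8.5
  Sum = 121.9375 mg/L·h
IV tail: 2.79/0.359 = 7.772; AUC_iv,0→∞ = 121.9375 + 7.772 = 129.7095 mg/L·h
Trapezoidal AUC_0→6.5 (rectal suppository):
  [0→0.5]: (0.00+36.87)/2 × 0.5 = 9.2175
  [0.5→1.5]: (36.87+35.90)/2 × 1 = 36.385
  [1.5→2.5]: (35.90+25.72)/2 × 1 = 30.81
  [2.5→3.5]: (25.72+18.00)/2 × 1 = 21.86
  [3.5→6.5]: (18.00+6.13)/2 × 3 = 36.195
  Sum = 134.4675 mg/L·h
rectal suppository tail: 6.13/0.359 = 17.075; AUC_ev,0→∞ = 134.4675 + 17.075 = 151.5425 mg/L·h
F = (AUC_ev/D_ev)/(AUC_iv/D_iv) = (151.5425/50)/(129.7095/20) = 3.03085/6.485475 = 0.4673

F = 0.467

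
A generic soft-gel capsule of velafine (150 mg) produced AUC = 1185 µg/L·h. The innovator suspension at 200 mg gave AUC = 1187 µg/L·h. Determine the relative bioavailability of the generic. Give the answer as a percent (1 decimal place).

F_rel = 133.1%

F_rel = (AUC_test/D_test) / (AUC_ref/D_ref)
      = (1185/150) / (1187/200)
      = 7.9 / 5.935 = 1.3311 = 133.11%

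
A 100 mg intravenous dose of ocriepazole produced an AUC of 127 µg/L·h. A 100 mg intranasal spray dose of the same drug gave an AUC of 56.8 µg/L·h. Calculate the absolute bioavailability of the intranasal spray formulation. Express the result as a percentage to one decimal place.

F = (AUC_ev / D_ev) / (AUC_iv / D_iv)
  = (56.8/100) / (127/100)
  = 0.568 / 1.27 = 0.4472
  = 44.72%

F = 44.7%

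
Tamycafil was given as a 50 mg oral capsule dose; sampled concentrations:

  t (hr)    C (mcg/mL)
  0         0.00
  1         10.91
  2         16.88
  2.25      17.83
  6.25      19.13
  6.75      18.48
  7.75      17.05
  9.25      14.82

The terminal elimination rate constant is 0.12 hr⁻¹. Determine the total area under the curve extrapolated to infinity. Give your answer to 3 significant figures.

Trapezoidal AUC_0→9.25:
  [0→1]: (0.00+10.91)/2 × 1 = 5.455
  [1→2]: (10.91+16.88)/2 × 1 = 13.895
  [2→2.25]: (16.88+17.83)/2 × 0.25 = 4.33875
  [2.25→6.25]: (17.83+19.13)/2 × 4 = 73.92
  [6.25→6.75]: (19.13+18.48)/2 × 0.5 = 9.4025
  [6.75→7.75]: (18.48+17.05)/2 × 1 = 17.765
  [7.75→9.25]: (17.05+14.82)/2 × 1.5 = 23.9025
  Sum = 148.67875 mcg/mL·hr
Extrapolated tail: C_last / k_e = 14.82 / 0.12 = 123.500
AUC_0→∞ = 148.67875 + 123.500 = 272.17875 mcg/mL·hr

AUC = 272 mcg/mL·hr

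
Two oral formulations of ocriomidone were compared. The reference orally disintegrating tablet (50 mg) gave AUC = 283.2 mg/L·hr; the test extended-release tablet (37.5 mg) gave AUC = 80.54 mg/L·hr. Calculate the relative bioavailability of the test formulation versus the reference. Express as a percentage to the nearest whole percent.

F_rel = (AUC_test/D_test) / (AUC_ref/D_ref)
      = (80.54/37.5) / (283.2/50)
      = 2.14773 / 5.664 = 0.3792 = 37.92%

F_rel = 38%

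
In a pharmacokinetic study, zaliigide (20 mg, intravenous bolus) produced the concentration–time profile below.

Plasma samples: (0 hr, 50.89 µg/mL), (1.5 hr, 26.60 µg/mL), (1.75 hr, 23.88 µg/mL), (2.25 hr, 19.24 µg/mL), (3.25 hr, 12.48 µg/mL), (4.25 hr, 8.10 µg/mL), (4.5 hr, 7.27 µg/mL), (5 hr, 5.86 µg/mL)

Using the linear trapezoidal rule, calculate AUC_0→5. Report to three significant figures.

AUC = 107 µg/mL·hr

Trapezoidal AUC_0→5:
  [0→1.5]: (50.89+26.60)/2 × 1.5 = 58.1175
  [1.5→1.75]: (26.60+23.88)/2 × 0.25 = 6.31
  [1.75→2.25]: (23.88+19.24)/2 × 0.5 = 10.78
  [2.25→3.25]: (19.24+12.48)/2 × 1 = 15.86
  [3.25→4.25]: (12.48+8.10)/2 × 1 = 10.29
  [4.25→4.5]: (8.10+7.27)/2 × 0.25 = 1.92125
  [4.5→5]: (7.27+5.86)/2 × 0.5 = 3.2825
  Sum = 106.56125 µg/mL·hr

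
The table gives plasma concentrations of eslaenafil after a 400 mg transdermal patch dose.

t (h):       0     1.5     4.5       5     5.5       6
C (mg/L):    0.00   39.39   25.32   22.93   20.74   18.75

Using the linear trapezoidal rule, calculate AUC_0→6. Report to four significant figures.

Trapezoidal AUC_0→6:
  [0→1.5]: (0.00+39.39)/2 × 1.5 = 29.5425
  [1.5→4.5]: (39.39+25.32)/2 × 3 = 97.065
  [4.5→5]: (25.32+22.93)/2 × 0.5 = 12.0625
  [5→5.5]: (22.93+20.74)/2 × 0.5 = 10.9175
  [5.5→6]: (20.74+18.75)/2 × 0.5 = 9.8725
  Sum = 159.46 mg/L·h

AUC = 159.5 mg/L·h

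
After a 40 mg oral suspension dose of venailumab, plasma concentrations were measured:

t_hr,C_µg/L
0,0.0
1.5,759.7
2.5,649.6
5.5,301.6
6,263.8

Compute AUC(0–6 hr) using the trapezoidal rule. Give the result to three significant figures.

Trapezoidal AUC_0→6:
  [0→1.5]: (0.0+759.7)/2 × 1.5 = 569.775
  [1.5→2.5]: (759.7+649.6)/2 × 1 = 704.65
  [2.5→5.5]: (649.6+301.6)/2 × 3 = 1426.8
  [5.5→6]: (301.6+263.8)/2 × 0.5 = 141.35
  Sum = 2842.575 µg/L·hr

AUC = 2840 µg/L·hr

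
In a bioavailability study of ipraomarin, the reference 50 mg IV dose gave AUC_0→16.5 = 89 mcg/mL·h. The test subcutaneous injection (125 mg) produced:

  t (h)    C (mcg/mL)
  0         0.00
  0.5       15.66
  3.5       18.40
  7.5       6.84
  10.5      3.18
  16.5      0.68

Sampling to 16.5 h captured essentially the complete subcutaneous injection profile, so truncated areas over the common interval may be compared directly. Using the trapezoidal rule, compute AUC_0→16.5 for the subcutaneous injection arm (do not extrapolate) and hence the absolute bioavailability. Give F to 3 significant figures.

F = 0.594

Trapezoidal AUC_0→16.5 (subcutaneous injection):
  [0→0.5]: (0.00+15.66)/2 × 0.5 = 3.915
  [0.5→3.5]: (15.66+18.40)/2 × 3 = 51.09
  [3.5→7.5]: (18.40+6.84)/2 × 4 = 50.48
  [7.5→10.5]: (6.84+3.18)/2 × 3 = 15.03
  [10.5→16.5]: (3.18+0.68)/2 × 6 = 11.58
  Sum = 132.095 mcg/mL·h
F = (AUC_ev/D_ev)/(AUC_iv/D_iv) = (132.095/125)/(89/50) = 1.05676/1.78 = 0.5937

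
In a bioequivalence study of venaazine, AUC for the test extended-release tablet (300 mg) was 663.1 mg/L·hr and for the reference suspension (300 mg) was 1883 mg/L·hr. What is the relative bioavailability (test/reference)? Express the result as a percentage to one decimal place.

F_rel = (AUC_test/D_test) / (AUC_ref/D_ref)
      = (663.1/300) / (1883/300)
      = 2.21033 / 6.27667 = 0.3522 = 35.22%

F_rel = 35.2%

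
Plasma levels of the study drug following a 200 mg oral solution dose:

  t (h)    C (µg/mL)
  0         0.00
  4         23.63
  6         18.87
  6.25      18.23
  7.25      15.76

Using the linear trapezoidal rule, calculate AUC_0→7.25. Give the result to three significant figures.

AUC = 111 µg/mL·h

Trapezoidal AUC_0→7.25:
  [0→4]: (0.00+23.63)/2 × 4 = 47.26
  [4→6]: (23.63+18.87)/2 × 2 = 42.5
  [6→6.25]: (18.87+18.23)/2 × 0.25 = 4.6375
  [6.25→7.25]: (18.23+15.76)/2 × 1 = 16.995
  Sum = 111.3925 µg/mL·h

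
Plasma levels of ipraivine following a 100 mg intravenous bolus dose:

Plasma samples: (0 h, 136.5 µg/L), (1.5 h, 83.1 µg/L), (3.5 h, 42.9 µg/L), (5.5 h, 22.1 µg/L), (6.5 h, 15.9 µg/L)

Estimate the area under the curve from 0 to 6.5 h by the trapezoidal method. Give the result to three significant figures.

AUC = 375 µg/L·h

Trapezoidal AUC_0→6.5:
  [0→1.5]: (136.5+83.1)/2 × 1.5 = 164.7
  [1.5→3.5]: (83.1+42.9)/2 × 2 = 126.0
  [3.5→5.5]: (42.9+22.1)/2 × 2 = 65.0
  [5.5→6.5]: (22.1+15.9)/2 × 1 = 19.0
  Sum = 374.7 µg/L·h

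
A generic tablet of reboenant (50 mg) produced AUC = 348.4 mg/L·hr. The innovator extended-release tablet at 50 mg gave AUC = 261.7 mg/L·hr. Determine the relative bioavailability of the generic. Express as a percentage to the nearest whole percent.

F_rel = (AUC_test/D_test) / (AUC_ref/D_ref)
      = (348.4/50) / (261.7/50)
      = 6.968 / 5.234 = 1.3313 = 133.13%

F_rel = 133%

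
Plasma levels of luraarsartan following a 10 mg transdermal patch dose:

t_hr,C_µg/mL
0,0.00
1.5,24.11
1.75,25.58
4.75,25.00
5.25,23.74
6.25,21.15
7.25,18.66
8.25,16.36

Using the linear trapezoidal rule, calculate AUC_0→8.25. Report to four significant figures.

AUC = 172.2 µg/mL·hr

Trapezoidal AUC_0→8.25:
  [0→1.5]: (0.00+24.11)/2 × 1.5 = 18.0825
  [1.5→1.75]: (24.11+25.58)/2 × 0.25 = 6.21125
  [1.75→4.75]: (25.58+25.00)/2 × 3 = 75.87
  [4.75→5.25]: (25.00+23.74)/2 × 0.5 = 12.185
  [5.25→6.25]: (23.74+21.15)/2 × 1 = 22.445
  [6.25→7.25]: (21.15+18.66)/2 × 1 = 19.905
  [7.25→8.25]: (18.66+16.36)/2 × 1 = 17.51
  Sum = 172.20875 µg/mL·hr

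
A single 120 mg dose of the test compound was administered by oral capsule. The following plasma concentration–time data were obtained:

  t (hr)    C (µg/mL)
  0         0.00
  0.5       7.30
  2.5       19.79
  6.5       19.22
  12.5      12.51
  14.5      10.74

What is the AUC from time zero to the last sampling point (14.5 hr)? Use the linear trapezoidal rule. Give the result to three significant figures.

Trapezoidal AUC_0→14.5:
  [0→0.5]: (0.00+7.30)/2 × 0.5 = 1.825
  [0.5→2.5]: (7.30+19.79)/2 × 2 = 27.09
  [2.5→6.5]: (19.79+19.22)/2 × 4 = 78.02
  [6.5→12.5]: (19.22+12.51)/2 × 6 = 95.19
  [12.5→14.5]: (12.51+10.74)/2 × 2 = 23.25
  Sum = 225.375 µg/mL·hr

AUC = 225 µg/mL·hr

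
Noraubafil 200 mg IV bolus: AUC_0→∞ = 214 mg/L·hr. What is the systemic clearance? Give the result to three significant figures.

CL = 0.935 L/hr

CL = Dose_iv / AUC_0→∞
   = 200 / 214 = 0.934579 L/hr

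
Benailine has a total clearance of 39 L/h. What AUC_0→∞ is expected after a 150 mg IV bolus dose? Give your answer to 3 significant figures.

AUC_0→∞ = Dose_iv / CL
        = 150 / 39 = 3.84615 mg/L·h

AUC = 3.85 mg/L·h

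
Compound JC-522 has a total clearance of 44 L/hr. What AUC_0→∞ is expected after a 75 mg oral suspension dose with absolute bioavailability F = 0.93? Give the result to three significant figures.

AUC = 1.59 mg/L·hr

AUC_0→∞ = F × Dose / CL
        = 0.93 × 75 / 44 = 1.58523 mg/L·hr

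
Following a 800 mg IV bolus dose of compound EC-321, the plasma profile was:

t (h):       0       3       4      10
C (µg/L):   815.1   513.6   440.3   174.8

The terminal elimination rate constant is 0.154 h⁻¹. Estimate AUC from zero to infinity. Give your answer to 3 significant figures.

Trapezoidal AUC_0→10:
  [0→3]: (815.1+513.6)/2 × 3 = 1993.05
  [3→4]: (513.6+440.3)/2 × 1 = 476.95
  [4→10]: (440.3+174.8)/2 × 6 = 1845.3
  Sum = 4315.3 µg/L·h
Extrapolated tail: C_last / k_e = 174.8 / 0.154 = 1135.065
AUC_0→∞ = 4315.3 + 1135.065 = 5450.365 µg/L·h

AUC = 5450 µg/L·h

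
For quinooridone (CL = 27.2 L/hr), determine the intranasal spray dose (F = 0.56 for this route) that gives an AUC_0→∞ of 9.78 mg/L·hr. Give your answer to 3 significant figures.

Dose = 475 mg

Dose = CL × AUC_0→∞ / F
     = 27.2 × 9.78 / 0.56 = 475.029 mg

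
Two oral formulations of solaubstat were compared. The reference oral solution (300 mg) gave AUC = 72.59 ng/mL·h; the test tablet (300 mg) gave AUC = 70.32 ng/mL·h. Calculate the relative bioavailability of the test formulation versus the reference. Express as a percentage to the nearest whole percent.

F_rel = 97%

F_rel = (AUC_test/D_test) / (AUC_ref/D_ref)
      = (70.32/300) / (72.59/300)
      = 0.2344 / 0.241967 = 0.9687 = 96.87%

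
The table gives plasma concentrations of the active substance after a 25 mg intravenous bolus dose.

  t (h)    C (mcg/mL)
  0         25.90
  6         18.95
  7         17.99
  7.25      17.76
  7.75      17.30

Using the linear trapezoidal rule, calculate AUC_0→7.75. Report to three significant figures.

Trapezoidal AUC_0→7.75:
  [0→6]: (25.90+18.95)/2 × 6 = 134.55
  [6→7]: (18.95+17.99)/2 × 1 = 18.47
  [7→7.25]: (17.99+17.76)/2 × 0.25 = 4.46875
  [7.25→7.75]: (17.76+17.30)/2 × 0.5 = 8.765
  Sum = 166.25375 mcg/mL·h

AUC = 166 mcg/mL·h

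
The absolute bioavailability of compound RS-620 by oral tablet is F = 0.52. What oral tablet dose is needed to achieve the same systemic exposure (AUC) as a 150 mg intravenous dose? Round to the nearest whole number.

For equal systemic exposure: F × D_ev = D_iv
D_ev = D_iv / F = 150 / 0.52 = 288.462 mg

D_oral = 288 mg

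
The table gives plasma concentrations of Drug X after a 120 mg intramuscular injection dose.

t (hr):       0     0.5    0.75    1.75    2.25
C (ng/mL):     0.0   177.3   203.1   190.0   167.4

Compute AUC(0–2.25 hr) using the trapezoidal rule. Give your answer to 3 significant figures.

Trapezoidal AUC_0→2.25:
  [0→0.5]: (0.0+177.3)/2 × 0.5 = 44.325
  [0.5→0.75]: (177.3+203.1)/2 × 0.25 = 47.55
  [0.75→1.75]: (203.1+190.0)/2 × 1 = 196.55
  [1.75→2.25]: (190.0+167.4)/2 × 0.5 = 89.35
  Sum = 377.775 ng/mL·hr

AUC = 378 ng/mL·hr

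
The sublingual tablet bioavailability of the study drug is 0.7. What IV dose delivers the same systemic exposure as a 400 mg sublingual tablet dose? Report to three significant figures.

D_iv = 280 mg

Systemic exposure from an extravascular dose = F × D_ev, so the equivalent IV dose is F × D_ev.
D_iv = F × D_ev = 0.7 × 400 = 280 mg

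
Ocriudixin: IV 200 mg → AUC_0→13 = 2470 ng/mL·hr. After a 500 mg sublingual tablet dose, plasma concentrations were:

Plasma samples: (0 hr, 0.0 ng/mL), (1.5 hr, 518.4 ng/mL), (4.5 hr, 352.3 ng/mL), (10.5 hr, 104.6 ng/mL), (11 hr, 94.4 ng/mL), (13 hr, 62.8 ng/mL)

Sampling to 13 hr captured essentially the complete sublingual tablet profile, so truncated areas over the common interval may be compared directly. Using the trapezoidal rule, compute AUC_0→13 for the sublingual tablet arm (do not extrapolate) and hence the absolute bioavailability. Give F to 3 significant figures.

Trapezoidal AUC_0→13 (sublingual tablet):
  [0→1.5]: (0.0+518.4)/2 × 1.5 = 388.8
  [1.5→4.5]: (518.4+352.3)/2 × 3 = 1306.05
  [4.5→10.5]: (352.3+104.6)/2 × 6 = 1370.7
  [10.5→11]: (104.6+94.4)/2 × 0.5 = 49.75
  [11→13]: (94.4+62.8)/2 × 2 = 157.2
  Sum = 3272.5 ng/mL·hr
F = (AUC_ev/D_ev)/(AUC_iv/D_iv) = (3272.5/500)/(2470/200) = 6.545/12.35 = 0.5300

F = 0.530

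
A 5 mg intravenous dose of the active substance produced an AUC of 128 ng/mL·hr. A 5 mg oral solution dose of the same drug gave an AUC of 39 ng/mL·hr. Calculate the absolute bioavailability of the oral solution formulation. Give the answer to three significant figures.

F = 0.305

F = (AUC_ev / D_ev) / (AUC_iv / D_iv)
  = (39/5) / (128/5)
  = 7.8 / 25.6 = 0.3047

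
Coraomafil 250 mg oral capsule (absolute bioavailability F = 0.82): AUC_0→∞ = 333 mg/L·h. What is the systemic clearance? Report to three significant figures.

CL = F × Dose / AUC_0→∞
   = 0.82 × 250 / 333 = 0.615616 L/h

CL = 0.616 L/h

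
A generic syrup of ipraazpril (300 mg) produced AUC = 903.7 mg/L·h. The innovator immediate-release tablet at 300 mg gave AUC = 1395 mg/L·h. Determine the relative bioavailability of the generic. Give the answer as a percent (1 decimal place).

F_rel = 64.8%

F_rel = (AUC_test/D_test) / (AUC_ref/D_ref)
      = (903.7/300) / (1395/300)
      = 3.01233 / 4.65 = 0.6478 = 64.78%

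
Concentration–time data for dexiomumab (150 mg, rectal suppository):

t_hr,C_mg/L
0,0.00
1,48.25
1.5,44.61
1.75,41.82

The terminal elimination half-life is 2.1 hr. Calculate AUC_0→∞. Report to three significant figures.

Trapezoidal AUC_0→1.75:
  [0→1]: (0.00+48.25)/2 × 1 = 24.125
  [1→1.5]: (48.25+44.61)/2 × 0.5 = 23.215
  [1.5→1.75]: (44.61+41.82)/2 × 0.25 = 10.80375
  Sum = 58.14375 mg/L·hr
k_e = ln2 / t½ = 0.693147 / 2.1 = 0.3301 hr^-1
Extrapolated tail: C_last / k_e = 41.82 / 0.3301 = 126.689
AUC_0→∞ = 58.14375 + 126.689 = 184.83275 mg/L·hr

AUC = 185 mg/L·hr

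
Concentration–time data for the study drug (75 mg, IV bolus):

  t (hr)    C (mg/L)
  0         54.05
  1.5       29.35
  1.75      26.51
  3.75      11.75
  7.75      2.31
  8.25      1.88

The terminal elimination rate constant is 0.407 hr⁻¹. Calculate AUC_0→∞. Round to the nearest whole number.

AUC = 142 mg/L·hr

Trapezoidal AUC_0→8.25:
  [0→1.5]: (54.05+29.35)/2 × 1.5 = 62.55
  [1.5→1.75]: (29.35+26.51)/2 × 0.25 = 6.9825
  [1.75→3.75]: (26.51+11.75)/2 × 2 = 38.26
  [3.75→7.75]: (11.75+2.31)/2 × 4 = 28.12
  [7.75→8.25]: (2.31+1.88)/2 × 0.5 = 1.0475
  Sum = 136.96 mg/L·hr
Extrapolated tail: C_last / k_e = 1.88 / 0.407 = 4.619
AUC_0→∞ = 136.96 + 4.619 = 141.579 mg/L·hr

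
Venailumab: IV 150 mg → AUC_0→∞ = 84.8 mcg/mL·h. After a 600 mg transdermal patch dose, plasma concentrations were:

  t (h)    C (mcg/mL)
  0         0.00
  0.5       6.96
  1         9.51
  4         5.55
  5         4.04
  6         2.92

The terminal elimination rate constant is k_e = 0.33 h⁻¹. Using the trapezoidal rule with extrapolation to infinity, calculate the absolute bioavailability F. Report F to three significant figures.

Trapezoidal AUC_0→6 (transdermal patch):
  [0→0.5]: (0.00+6.96)/2 × 0.5 = 1.74
  [0.5→1]: (6.96+9.51)/2 × 0.5 = 4.1175
  [1→4]: (9.51+5.55)/2 × 3 = 22.59
  [4→5]: (5.55+4.04)/2 × 1 = 4.795
  [5→6]: (4.04+2.92)/2 × 1 = 3.48
  Sum = 36.7225 mcg/mL·h
Tail: C_last/k_e = 2.92/0.33 = 8.848
AUC_0→∞ (transdermal patch) = 36.7225 + 8.848 = 45.5705 mcg/mL·h
F = (AUC_ev/D_ev)/(AUC_iv/D_iv) = (45.5705/600)/(84.8/150) = 0.0759508/0.565333 = 0.1343

F = 0.134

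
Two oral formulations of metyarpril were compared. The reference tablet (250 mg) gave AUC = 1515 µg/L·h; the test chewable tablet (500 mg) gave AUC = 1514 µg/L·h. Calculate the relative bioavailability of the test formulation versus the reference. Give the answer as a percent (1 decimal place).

F_rel = 50.0%

F_rel = (AUC_test/D_test) / (AUC_ref/D_ref)
      = (1514/500) / (1515/250)
      = 3.028 / 6.06 = 0.4997 = 49.97%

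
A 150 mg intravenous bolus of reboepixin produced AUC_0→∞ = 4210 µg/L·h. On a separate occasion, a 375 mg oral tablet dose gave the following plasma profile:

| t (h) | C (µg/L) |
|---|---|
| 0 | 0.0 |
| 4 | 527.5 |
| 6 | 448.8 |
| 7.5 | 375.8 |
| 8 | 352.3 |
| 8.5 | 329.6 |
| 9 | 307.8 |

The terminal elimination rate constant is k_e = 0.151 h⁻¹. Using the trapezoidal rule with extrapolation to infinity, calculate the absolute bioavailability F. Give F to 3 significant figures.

F = 0.494

Trapezoidal AUC_0→9 (oral tablet):
  [0→4]: (0.0+527.5)/2 × 4 = 1055.0
  [4→6]: (527.5+448.8)/2 × 2 = 976.3
  [6→7.5]: (448.8+375.8)/2 × 1.5 = 618.45
  [7.5→8]: (375.8+352.3)/2 × 0.5 = 182.025
  [8→8.5]: (352.3+329.6)/2 × 0.5 = 170.475
  [8.5→9]: (329.6+307.8)/2 × 0.5 = 159.35
  Sum = 3161.6 µg/L·h
Tail: C_last/k_e = 307.8/0.151 = 2038.411
AUC_0→∞ (oral tablet) = 3161.6 + 2038.411 = 5200.011 µg/L·h
F = (AUC_ev/D_ev)/(AUC_iv/D_iv) = (5200.011/375)/(4210/150) = 13.866696/28.0667 = 0.4941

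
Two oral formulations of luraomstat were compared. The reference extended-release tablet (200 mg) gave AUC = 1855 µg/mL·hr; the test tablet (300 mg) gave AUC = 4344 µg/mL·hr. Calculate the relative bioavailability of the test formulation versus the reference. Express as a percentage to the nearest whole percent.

F_rel = (AUC_test/D_test) / (AUC_ref/D_ref)
      = (4344/300) / (1855/200)
      = 14.48 / 9.275 = 1.5612 = 156.12%

F_rel = 156%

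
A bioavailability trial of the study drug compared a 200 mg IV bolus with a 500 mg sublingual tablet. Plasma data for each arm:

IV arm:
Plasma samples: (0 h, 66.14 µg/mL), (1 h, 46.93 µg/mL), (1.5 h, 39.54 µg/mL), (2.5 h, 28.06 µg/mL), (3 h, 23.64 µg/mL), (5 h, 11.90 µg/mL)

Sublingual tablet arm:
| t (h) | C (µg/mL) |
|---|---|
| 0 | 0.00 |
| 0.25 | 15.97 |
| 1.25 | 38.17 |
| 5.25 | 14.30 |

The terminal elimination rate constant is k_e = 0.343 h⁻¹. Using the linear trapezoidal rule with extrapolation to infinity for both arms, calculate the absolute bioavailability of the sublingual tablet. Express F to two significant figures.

F = 0.36

Trapezoidal AUC_0→5 (IV):
  [0→1]: (66.14+46.93)/2 × 1 = 56.535
  [1→1.5]: (46.93+39.54)/2 × 0.5 = 21.6175
  [1.5→2.5]: (39.54+28.06)/2 × 1 = 33.8
  [2.5→3]: (28.06+23.64)/2 × 0.5 = 12.925
  [3→5]: (23.64+11.90)/2 × 2 = 35.54
  Sum = 160.4175 µg/mL·h
IV tail: 11.90/0.343 = 34.694; AUC_iv,0→∞ = 160.4175 + 34.694 = 195.1115 µg/mL·h
Trapezoidal AUC_0→5.25 (sublingual tablet):
  [0→0.25]: (0.00+15.97)/2 × 0.25 = 1.99625
  [0.25→1.25]: (15.97+38.17)/2 × 1 = 27.07
  [1.25→5.25]: (38.17+14.30)/2 × 4 = 104.94
  Sum = 134.00625 µg/mL·h
sublingual tablet tail: 14.30/0.343 = 41.691; AUC_ev,0→∞ = 134.00625 + 41.691 = 175.69725 µg/mL·h
F = (AUC_ev/D_ev)/(AUC_iv/D_iv) = (175.69725/500)/(195.1115/200) = 0.3513945/0.9755575 = 0.3602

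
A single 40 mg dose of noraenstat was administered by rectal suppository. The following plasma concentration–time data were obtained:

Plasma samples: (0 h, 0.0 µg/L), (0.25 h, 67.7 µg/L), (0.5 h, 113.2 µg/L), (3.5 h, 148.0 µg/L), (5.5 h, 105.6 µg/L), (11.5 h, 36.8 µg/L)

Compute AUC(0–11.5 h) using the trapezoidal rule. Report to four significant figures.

AUC = 1104 µg/L·h

Trapezoidal AUC_0→11.5:
  [0→0.25]: (0.0+67.7)/2 × 0.25 = 8.4625
  [0.25→0.5]: (67.7+113.2)/2 × 0.25 = 22.6125
  [0.5→3.5]: (113.2+148.0)/2 × 3 = 391.8
  [3.5→5.5]: (148.0+105.6)/2 × 2 = 253.6
  [5.5→11.5]: (105.6+36.8)/2 × 6 = 427.2
  Sum = 1103.675 µg/L·h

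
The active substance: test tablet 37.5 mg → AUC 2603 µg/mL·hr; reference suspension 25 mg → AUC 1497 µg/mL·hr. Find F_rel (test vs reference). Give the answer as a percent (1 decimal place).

F_rel = 115.9%

F_rel = (AUC_test/D_test) / (AUC_ref/D_ref)
      = (2603/37.5) / (1497/25)
      = 69.4133 / 59.88 = 1.1592 = 115.92%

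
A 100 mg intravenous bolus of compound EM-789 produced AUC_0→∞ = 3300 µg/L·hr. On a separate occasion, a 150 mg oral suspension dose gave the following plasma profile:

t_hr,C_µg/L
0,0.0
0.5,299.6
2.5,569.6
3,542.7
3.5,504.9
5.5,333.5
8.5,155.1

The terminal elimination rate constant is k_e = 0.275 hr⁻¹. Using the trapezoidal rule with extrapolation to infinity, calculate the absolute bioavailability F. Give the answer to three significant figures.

Trapezoidal AUC_0→8.5 (oral suspension):
  [0→0.5]: (0.0+299.6)/2 × 0.5 = 74.9
  [0.5→2.5]: (299.6+569.6)/2 × 2 = 869.2
  [2.5→3]: (569.6+542.7)/2 × 0.5 = 278.075
  [3→3.5]: (542.7+504.9)/2 × 0.5 = 261.9
  [3.5→5.5]: (504.9+333.5)/2 × 2 = 838.4
  [5.5→8.5]: (333.5+155.1)/2 × 3 = 732.9
  Sum = 3055.375 µg/L·hr
Tail: C_last/k_e = 155.1/0.275 = 564.000
AUC_0→∞ (oral suspension) = 3055.375 + 564.000 = 3619.375 µg/L·hr
F = (AUC_ev/D_ev)/(AUC_iv/D_iv) = (3619.375/150)/(3300/100) = 24.1292/33 = 0.7312

F = 0.731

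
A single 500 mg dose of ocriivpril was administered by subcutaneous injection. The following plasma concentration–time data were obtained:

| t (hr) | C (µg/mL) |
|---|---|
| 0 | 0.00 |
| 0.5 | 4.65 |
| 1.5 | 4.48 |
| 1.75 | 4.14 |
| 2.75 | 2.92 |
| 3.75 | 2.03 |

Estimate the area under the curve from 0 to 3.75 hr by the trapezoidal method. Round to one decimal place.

AUC = 12.8 µg/mL·hr

Trapezoidal AUC_0→3.75:
  [0→0.5]: (0.00+4.65)/2 × 0.5 = 1.1625
  [0.5→1.5]: (4.65+4.48)/2 × 1 = 4.565
  [1.5→1.75]: (4.48+4.14)/2 × 0.25 = 1.0775
  [1.75→2.75]: (4.14+2.92)/2 × 1 = 3.53
  [2.75→3.75]: (2.92+2.03)/2 × 1 = 2.475
  Sum = 12.81 µg/mL·hr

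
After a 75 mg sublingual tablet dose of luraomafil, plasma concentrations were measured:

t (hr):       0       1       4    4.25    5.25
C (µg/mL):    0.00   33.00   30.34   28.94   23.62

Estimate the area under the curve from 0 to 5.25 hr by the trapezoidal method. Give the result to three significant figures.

Trapezoidal AUC_0→5.25:
  [0→1]: (0.00+33.00)/2 × 1 = 16.5
  [1→4]: (33.00+30.34)/2 × 3 = 95.01
  [4→4.25]: (30.34+28.94)/2 × 0.25 = 7.41
  [4.25→5.25]: (28.94+23.62)/2 × 1 = 26.28
  Sum = 145.2 µg/mL·hr

AUC = 145 µg/mL·hr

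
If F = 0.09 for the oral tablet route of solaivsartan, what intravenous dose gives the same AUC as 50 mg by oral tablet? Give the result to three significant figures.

Systemic exposure from an extravascular dose = F × D_ev, so the equivalent IV dose is F × D_ev.
D_iv = F × D_ev = 0.09 × 50 = 4.5 mg

D_iv = 4.50 mg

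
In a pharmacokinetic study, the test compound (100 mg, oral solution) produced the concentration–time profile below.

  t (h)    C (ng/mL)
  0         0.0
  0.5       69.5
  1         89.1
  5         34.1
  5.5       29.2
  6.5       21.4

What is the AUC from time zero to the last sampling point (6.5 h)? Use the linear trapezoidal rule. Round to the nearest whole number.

AUC = 345 ng/mL·h

Trapezoidal AUC_0→6.5:
  [0→0.5]: (0.0+69.5)/2 × 0.5 = 17.375
  [0.5→1]: (69.5+89.1)/2 × 0.5 = 39.65
  [1→5]: (89.1+34.1)/2 × 4 = 246.4
  [5→5.5]: (34.1+29.2)/2 × 0.5 = 15.825
  [5.5→6.5]: (29.2+21.4)/2 × 1 = 25.3
  Sum = 344.55 ng/mL·h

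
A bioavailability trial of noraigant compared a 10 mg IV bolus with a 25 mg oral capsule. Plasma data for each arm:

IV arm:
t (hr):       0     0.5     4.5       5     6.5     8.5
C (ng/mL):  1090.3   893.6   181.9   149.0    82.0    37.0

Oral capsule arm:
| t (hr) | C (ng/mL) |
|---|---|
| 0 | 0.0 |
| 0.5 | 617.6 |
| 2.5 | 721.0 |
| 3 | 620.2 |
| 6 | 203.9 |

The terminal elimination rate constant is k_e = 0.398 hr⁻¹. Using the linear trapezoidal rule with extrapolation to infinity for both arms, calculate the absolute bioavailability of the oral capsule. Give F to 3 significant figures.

F = 0.459

Trapezoidal AUC_0→8.5 (IV):
  [0→0.5]: (1090.3+893.6)/2 × 0.5 = 495.975
  [0.5→4.5]: (893.6+181.9)/2 × 4 = 2151.0
  [4.5→5]: (181.9+149.0)/2 × 0.5 = 82.725
  [5→6.5]: (149.0+82.0)/2 × 1.5 = 173.25
  [6.5→8.5]: (82.0+37.0)/2 × 2 = 119.0
  Sum = 3021.95 ng/mL·hr
IV tail: 37.0/0.398 = 92.965; AUC_iv,0→∞ = 3021.95 + 92.965 = 3114.915 ng/mL·hr
Trapezoidal AUC_0→6 (oral capsule):
  [0→0.5]: (0.0+617.6)/2 × 0.5 = 154.4
  [0.5→2.5]: (617.6+721.0)/2 × 2 = 1338.6
  [2.5→3]: (721.0+620.2)/2 × 0.5 = 335.3
  [3→6]: (620.2+203.9)/2 × 3 = 1236.15
  Sum = 3064.45 ng/mL·hr
oral capsule tail: 203.9/0.398 = 512.312; AUC_ev,0→∞ = 3064.45 + 512.312 = 3576.762 ng/mL·hr
F = (AUC_ev/D_ev)/(AUC_iv/D_iv) = (3576.762/25)/(3114.915/10) = 143.07048/311.4915 = 0.4593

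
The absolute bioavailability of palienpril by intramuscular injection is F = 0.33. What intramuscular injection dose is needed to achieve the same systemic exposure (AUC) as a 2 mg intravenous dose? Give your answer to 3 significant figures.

D_intramuscular = 6.06 mg

For equal systemic exposure: F × D_ev = D_iv
D_ev = D_iv / F = 2 / 0.33 = 6.06061 mg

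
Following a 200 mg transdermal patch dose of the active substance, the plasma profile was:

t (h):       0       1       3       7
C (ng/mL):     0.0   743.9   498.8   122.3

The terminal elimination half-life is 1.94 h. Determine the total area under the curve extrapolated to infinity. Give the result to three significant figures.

Trapezoidal AUC_0→7:
  [0→1]: (0.0+743.9)/2 × 1 = 371.95
  [1→3]: (743.9+498.8)/2 × 2 = 1242.7
  [3→7]: (498.8+122.3)/2 × 4 = 1242.2
  Sum = 2856.85 ng/mL·h
k_e = ln2 / t½ = 0.693147 / 1.94 = 0.3573 h^-1
Extrapolated tail: C_last / k_e = 122.3 / 0.3573 = 342.289
AUC_0→∞ = 2856.85 + 342.289 = 3199.139 ng/mL·h

AUC = 3200 ng/mL·h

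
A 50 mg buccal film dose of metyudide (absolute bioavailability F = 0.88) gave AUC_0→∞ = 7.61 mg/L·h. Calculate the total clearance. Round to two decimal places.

CL = 5.78 L/h

CL = F × Dose / AUC_0→∞
   = 0.88 × 50 / 7.61 = 5.78187 L/h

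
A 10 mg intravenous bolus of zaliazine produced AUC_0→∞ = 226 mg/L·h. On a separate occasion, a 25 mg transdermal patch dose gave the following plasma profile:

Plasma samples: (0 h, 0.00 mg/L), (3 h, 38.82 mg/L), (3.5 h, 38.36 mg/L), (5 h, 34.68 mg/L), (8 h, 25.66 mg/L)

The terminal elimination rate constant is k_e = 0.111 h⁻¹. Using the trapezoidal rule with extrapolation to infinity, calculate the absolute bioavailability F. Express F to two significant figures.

F = 0.80

Trapezoidal AUC_0→8 (transdermal patch):
  [0→3]: (0.00+38.82)/2 × 3 = 58.23
  [3→3.5]: (38.82+38.36)/2 × 0.5 = 19.295
  [3.5→5]: (38.36+34.68)/2 × 1.5 = 54.78
  [5→8]: (34.68+25.66)/2 × 3 = 90.51
  Sum = 222.815 mg/L·h
Tail: C_last/k_e = 25.66/0.111 = 231.171
AUC_0→∞ (transdermal patch) = 222.815 + 231.171 = 453.986 mg/L·h
F = (AUC_ev/D_ev)/(AUC_iv/D_iv) = (453.986/25)/(226/10) = 18.15944/22.6 = 0.8035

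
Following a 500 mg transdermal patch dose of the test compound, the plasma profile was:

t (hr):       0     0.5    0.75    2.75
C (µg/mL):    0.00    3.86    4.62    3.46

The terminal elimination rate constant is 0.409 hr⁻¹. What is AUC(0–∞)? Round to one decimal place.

AUC = 18.6 µg/mL·hr

Trapezoidal AUC_0→2.75:
  [0→0.5]: (0.00+3.86)/2 × 0.5 = 0.965
  [0.5→0.75]: (3.86+4.62)/2 × 0.25 = 1.06
  [0.75→2.75]: (4.62+3.46)/2 × 2 = 8.08
  Sum = 10.105 µg/mL·hr
Extrapolated tail: C_last / k_e = 3.46 / 0.409 = 8.460
AUC_0→∞ = 10.105 + 8.460 = 18.565 µg/mL·hr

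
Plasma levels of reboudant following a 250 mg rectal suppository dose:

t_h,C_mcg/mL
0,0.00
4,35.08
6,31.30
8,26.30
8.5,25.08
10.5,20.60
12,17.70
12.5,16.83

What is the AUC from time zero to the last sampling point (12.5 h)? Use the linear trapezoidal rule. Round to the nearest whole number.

AUC = 290 mcg/mL·h

Trapezoidal AUC_0→12.5:
  [0→4]: (0.00+35.08)/2 × 4 = 70.16
  [4→6]: (35.08+31.30)/2 × 2 = 66.38
  [6→8]: (31.30+26.30)/2 × 2 = 57.6
  [8→8.5]: (26.30+25.08)/2 × 0.5 = 12.845
  [8.5→10.5]: (25.08+20.60)/2 × 2 = 45.68
  [10.5→12]: (20.60+17.70)/2 × 1.5 = 28.725
  [12→12.5]: (17.70+16.83)/2 × 0.5 = 8.6325
  Sum = 290.0225 mcg/mL·h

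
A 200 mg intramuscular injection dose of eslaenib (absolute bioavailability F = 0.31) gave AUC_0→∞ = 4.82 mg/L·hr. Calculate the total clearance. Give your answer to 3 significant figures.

CL = F × Dose / AUC_0→∞
   = 0.31 × 200 / 4.82 = 12.8631 L/hr

CL = 12.9 L/hr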